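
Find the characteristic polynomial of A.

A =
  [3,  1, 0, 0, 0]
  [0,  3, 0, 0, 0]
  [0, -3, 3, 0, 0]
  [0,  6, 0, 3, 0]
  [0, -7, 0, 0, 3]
x^5 - 15*x^4 + 90*x^3 - 270*x^2 + 405*x - 243

Expanding det(x·I − A) (e.g. by cofactor expansion or by noting that A is similar to its Jordan form J, which has the same characteristic polynomial as A) gives
  χ_A(x) = x^5 - 15*x^4 + 90*x^3 - 270*x^2 + 405*x - 243
which factors as (x - 3)^5. The eigenvalues (with algebraic multiplicities) are λ = 3 with multiplicity 5.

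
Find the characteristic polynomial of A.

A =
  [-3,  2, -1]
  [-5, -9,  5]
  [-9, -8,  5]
x^3 + 7*x^2 + 8*x - 16

Expanding det(x·I − A) (e.g. by cofactor expansion or by noting that A is similar to its Jordan form J, which has the same characteristic polynomial as A) gives
  χ_A(x) = x^3 + 7*x^2 + 8*x - 16
which factors as (x - 1)*(x + 4)^2. The eigenvalues (with algebraic multiplicities) are λ = -4 with multiplicity 2, λ = 1 with multiplicity 1.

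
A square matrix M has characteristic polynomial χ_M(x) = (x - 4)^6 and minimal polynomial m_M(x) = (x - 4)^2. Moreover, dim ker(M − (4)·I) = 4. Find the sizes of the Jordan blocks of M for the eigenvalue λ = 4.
Block sizes for λ = 4: [2, 2, 1, 1]

Step 1 — from the characteristic polynomial, algebraic multiplicity of λ = 4 is 6. From dim ker(M − (4)·I) = 4, there are exactly 4 Jordan blocks for λ = 4.
Step 2 — from the minimal polynomial, the factor (x − 4)^2 tells us the largest block for λ = 4 has size 2.
Step 3 — with total size 6, 4 blocks, and largest block 2, the block sizes (in nonincreasing order) are [2, 2, 1, 1].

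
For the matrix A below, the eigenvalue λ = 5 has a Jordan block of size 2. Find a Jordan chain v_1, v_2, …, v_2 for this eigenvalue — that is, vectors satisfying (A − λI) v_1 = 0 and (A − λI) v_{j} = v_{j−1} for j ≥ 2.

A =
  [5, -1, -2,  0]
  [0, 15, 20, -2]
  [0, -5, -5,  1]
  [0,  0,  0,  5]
A Jordan chain for λ = 5 of length 2:
v_1 = (-1, 10, -5, 0)ᵀ
v_2 = (0, 1, 0, 0)ᵀ

Let N = A − (5)·I. We want v_2 with N^2 v_2 = 0 but N^1 v_2 ≠ 0; then v_{j-1} := N · v_j for j = 2, …, 2.

Pick v_2 = (0, 1, 0, 0)ᵀ.
Then v_1 = N · v_2 = (-1, 10, -5, 0)ᵀ.

Sanity check: (A − (5)·I) v_1 = (0, 0, 0, 0)ᵀ = 0. ✓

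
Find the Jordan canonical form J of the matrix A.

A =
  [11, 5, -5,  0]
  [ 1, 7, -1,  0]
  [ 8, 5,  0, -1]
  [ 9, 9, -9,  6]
J_3(6) ⊕ J_1(6)

The characteristic polynomial is
  det(x·I − A) = x^4 - 24*x^3 + 216*x^2 - 864*x + 1296 = (x - 6)^4

Eigenvalues and multiplicities (the geometric multiplicity of λ is n − rank(A − λI), which equals the number of Jordan blocks for λ):
  λ = 6: algebraic multiplicity = 4, geometric multiplicity = 2

Determining the block sizes for each eigenvalue:
  λ = 6: with am = 4 and gm = 2, the partition is not yet determined (e.g. several partitions of 4 into 2 parts exist). Let N = A − (6)·I. Computing rank(N^1) = 2, rank(N^2) = 1, rank(N^3) = 0; the number of blocks of size ≥ j is rank(N^{j−1}) − rank(N^j), giving [2, 1, 1]. So we have 1 block(s) of size 3, 1 block(s) of size 1 → block sizes [3, 1]

Assembling the blocks gives a Jordan form
J =
  [6, 1, 0, 0]
  [0, 6, 1, 0]
  [0, 0, 6, 0]
  [0, 0, 0, 6]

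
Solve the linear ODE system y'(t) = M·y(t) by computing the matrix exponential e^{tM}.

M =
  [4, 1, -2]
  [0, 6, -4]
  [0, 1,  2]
e^{tM} =
  [exp(4*t), t*exp(4*t), -2*t*exp(4*t)]
  [0, 2*t*exp(4*t) + exp(4*t), -4*t*exp(4*t)]
  [0, t*exp(4*t), -2*t*exp(4*t) + exp(4*t)]

Strategy: write M = P · J · P⁻¹ where J is a Jordan canonical form, so e^{tM} = P · e^{tJ} · P⁻¹, and e^{tJ} can be computed block-by-block.

M has Jordan form
J =
  [4, 1, 0]
  [0, 4, 0]
  [0, 0, 4]
(up to reordering of blocks).

Per-block formulas:
  For a 2×2 Jordan block J_2(4): exp(t · J_2(4)) = e^(4t)·(I + t·N), where N is the 2×2 nilpotent shift.
  For a 1×1 block at λ = 4: exp(t · [4]) = [e^(4t)].

After assembling e^{tJ} and conjugating by P, we get:

e^{tM} =
  [exp(4*t), t*exp(4*t), -2*t*exp(4*t)]
  [0, 2*t*exp(4*t) + exp(4*t), -4*t*exp(4*t)]
  [0, t*exp(4*t), -2*t*exp(4*t) + exp(4*t)]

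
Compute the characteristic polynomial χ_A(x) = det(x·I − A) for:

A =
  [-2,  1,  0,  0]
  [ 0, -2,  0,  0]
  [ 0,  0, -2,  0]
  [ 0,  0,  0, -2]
x^4 + 8*x^3 + 24*x^2 + 32*x + 16

Expanding det(x·I − A) (e.g. by cofactor expansion or by noting that A is similar to its Jordan form J, which has the same characteristic polynomial as A) gives
  χ_A(x) = x^4 + 8*x^3 + 24*x^2 + 32*x + 16
which factors as (x + 2)^4. The eigenvalues (with algebraic multiplicities) are λ = -2 with multiplicity 4.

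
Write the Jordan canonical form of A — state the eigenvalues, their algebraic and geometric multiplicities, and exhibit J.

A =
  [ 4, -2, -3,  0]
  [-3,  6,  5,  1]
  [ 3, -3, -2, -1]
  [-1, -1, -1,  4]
J_3(3) ⊕ J_1(3)

The characteristic polynomial is
  det(x·I − A) = x^4 - 12*x^3 + 54*x^2 - 108*x + 81 = (x - 3)^4

Eigenvalues and multiplicities (the geometric multiplicity of λ is n − rank(A − λI), which equals the number of Jordan blocks for λ):
  λ = 3: algebraic multiplicity = 4, geometric multiplicity = 2

Determining the block sizes for each eigenvalue:
  λ = 3: with am = 4 and gm = 2, the partition is not yet determined (e.g. several partitions of 4 into 2 parts exist). Let N = A − (3)·I. Computing rank(N^1) = 2, rank(N^2) = 1, rank(N^3) = 0; the number of blocks of size ≥ j is rank(N^{j−1}) − rank(N^j), giving [2, 1, 1]. So we have 1 block(s) of size 3, 1 block(s) of size 1 → block sizes [3, 1]

Assembling the blocks gives a Jordan form
J =
  [3, 1, 0, 0]
  [0, 3, 1, 0]
  [0, 0, 3, 0]
  [0, 0, 0, 3]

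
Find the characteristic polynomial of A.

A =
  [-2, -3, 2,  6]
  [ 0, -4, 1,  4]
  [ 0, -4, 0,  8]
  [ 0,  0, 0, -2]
x^4 + 8*x^3 + 24*x^2 + 32*x + 16

Expanding det(x·I − A) (e.g. by cofactor expansion or by noting that A is similar to its Jordan form J, which has the same characteristic polynomial as A) gives
  χ_A(x) = x^4 + 8*x^3 + 24*x^2 + 32*x + 16
which factors as (x + 2)^4. The eigenvalues (with algebraic multiplicities) are λ = -2 with multiplicity 4.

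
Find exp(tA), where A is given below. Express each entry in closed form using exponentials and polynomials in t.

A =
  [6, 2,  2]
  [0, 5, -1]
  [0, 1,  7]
e^{tA} =
  [exp(6*t), 2*t*exp(6*t), 2*t*exp(6*t)]
  [0, -t*exp(6*t) + exp(6*t), -t*exp(6*t)]
  [0, t*exp(6*t), t*exp(6*t) + exp(6*t)]

Strategy: write A = P · J · P⁻¹ where J is a Jordan canonical form, so e^{tA} = P · e^{tJ} · P⁻¹, and e^{tJ} can be computed block-by-block.

A has Jordan form
J =
  [6, 1, 0]
  [0, 6, 0]
  [0, 0, 6]
(up to reordering of blocks).

Per-block formulas:
  For a 2×2 Jordan block J_2(6): exp(t · J_2(6)) = e^(6t)·(I + t·N), where N is the 2×2 nilpotent shift.
  For a 1×1 block at λ = 6: exp(t · [6]) = [e^(6t)].

After assembling e^{tJ} and conjugating by P, we get:

e^{tA} =
  [exp(6*t), 2*t*exp(6*t), 2*t*exp(6*t)]
  [0, -t*exp(6*t) + exp(6*t), -t*exp(6*t)]
  [0, t*exp(6*t), t*exp(6*t) + exp(6*t)]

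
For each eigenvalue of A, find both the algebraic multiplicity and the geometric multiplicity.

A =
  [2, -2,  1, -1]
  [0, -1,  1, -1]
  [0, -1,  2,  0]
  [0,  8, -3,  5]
λ = 2: alg = 4, geom = 2

Step 1 — factor the characteristic polynomial to read off the algebraic multiplicities:
  χ_A(x) = (x - 2)^4

Step 2 — compute geometric multiplicities via the rank-nullity identity g(λ) = n − rank(A − λI):
  rank(A − (2)·I) = 2, so dim ker(A − (2)·I) = n − 2 = 2

Summary:
  λ = 2: algebraic multiplicity = 4, geometric multiplicity = 2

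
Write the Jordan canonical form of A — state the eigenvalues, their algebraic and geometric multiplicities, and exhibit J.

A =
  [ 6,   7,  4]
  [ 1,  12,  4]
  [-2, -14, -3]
J_2(5) ⊕ J_1(5)

The characteristic polynomial is
  det(x·I − A) = x^3 - 15*x^2 + 75*x - 125 = (x - 5)^3

Eigenvalues and multiplicities (the geometric multiplicity of λ is n − rank(A − λI), which equals the number of Jordan blocks for λ):
  λ = 5: algebraic multiplicity = 3, geometric multiplicity = 2

Determining the block sizes for each eigenvalue:
  λ = 5: 2 blocks summing to 3 forces exactly one block of size 2 and the rest size 1 → block sizes [2, 1]

Assembling the blocks gives a Jordan form
J =
  [5, 1, 0]
  [0, 5, 0]
  [0, 0, 5]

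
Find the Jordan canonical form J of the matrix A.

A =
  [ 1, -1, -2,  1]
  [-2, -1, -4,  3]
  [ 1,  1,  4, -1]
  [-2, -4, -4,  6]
J_1(2) ⊕ J_1(2) ⊕ J_2(3)

The characteristic polynomial is
  det(x·I − A) = x^4 - 10*x^3 + 37*x^2 - 60*x + 36 = (x - 3)^2*(x - 2)^2

Eigenvalues and multiplicities (the geometric multiplicity of λ is n − rank(A − λI), which equals the number of Jordan blocks for λ):
  λ = 2: algebraic multiplicity = 2, geometric multiplicity = 2
  λ = 3: algebraic multiplicity = 2, geometric multiplicity = 1

Determining the block sizes for each eigenvalue:
  λ = 2: gm = am = 2, so every block has size 1 → block sizes [1, 1]
  λ = 3: one block (gm = 1), so the single block has size am = 2 → block sizes [2]

Assembling the blocks gives a Jordan form
J =
  [2, 0, 0, 0]
  [0, 2, 0, 0]
  [0, 0, 3, 1]
  [0, 0, 0, 3]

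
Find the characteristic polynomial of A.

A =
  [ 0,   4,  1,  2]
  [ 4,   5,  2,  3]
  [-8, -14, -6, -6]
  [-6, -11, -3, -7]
x^4 + 8*x^3 + 24*x^2 + 32*x + 16

Expanding det(x·I − A) (e.g. by cofactor expansion or by noting that A is similar to its Jordan form J, which has the same characteristic polynomial as A) gives
  χ_A(x) = x^4 + 8*x^3 + 24*x^2 + 32*x + 16
which factors as (x + 2)^4. The eigenvalues (with algebraic multiplicities) are λ = -2 with multiplicity 4.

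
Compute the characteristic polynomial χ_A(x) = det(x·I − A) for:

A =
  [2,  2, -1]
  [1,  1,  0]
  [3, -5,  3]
x^3 - 6*x^2 + 12*x - 8

Expanding det(x·I − A) (e.g. by cofactor expansion or by noting that A is similar to its Jordan form J, which has the same characteristic polynomial as A) gives
  χ_A(x) = x^3 - 6*x^2 + 12*x - 8
which factors as (x - 2)^3. The eigenvalues (with algebraic multiplicities) are λ = 2 with multiplicity 3.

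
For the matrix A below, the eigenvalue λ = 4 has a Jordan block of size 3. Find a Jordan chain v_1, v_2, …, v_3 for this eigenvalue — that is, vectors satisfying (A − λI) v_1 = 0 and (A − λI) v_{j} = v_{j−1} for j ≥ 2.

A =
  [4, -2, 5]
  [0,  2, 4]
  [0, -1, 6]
A Jordan chain for λ = 4 of length 3:
v_1 = (-1, 0, 0)ᵀ
v_2 = (-2, -2, -1)ᵀ
v_3 = (0, 1, 0)ᵀ

Let N = A − (4)·I. We want v_3 with N^3 v_3 = 0 but N^2 v_3 ≠ 0; then v_{j-1} := N · v_j for j = 3, …, 2.

Pick v_3 = (0, 1, 0)ᵀ.
Then v_2 = N · v_3 = (-2, -2, -1)ᵀ.
Then v_1 = N · v_2 = (-1, 0, 0)ᵀ.

Sanity check: (A − (4)·I) v_1 = (0, 0, 0)ᵀ = 0. ✓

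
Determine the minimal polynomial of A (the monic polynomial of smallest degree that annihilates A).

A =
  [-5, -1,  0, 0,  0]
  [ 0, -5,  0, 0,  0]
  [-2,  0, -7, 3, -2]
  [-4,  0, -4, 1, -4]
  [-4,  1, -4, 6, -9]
x^2 + 10*x + 25

The characteristic polynomial is χ_A(x) = (x + 5)^5, so the eigenvalues are known. The minimal polynomial is
  m_A(x) = Π_λ (x − λ)^{k_λ}
where k_λ is the size of the *largest* Jordan block for λ (equivalently, the smallest k with (A − λI)^k v = 0 for every generalised eigenvector v of λ).

  λ = -5: largest Jordan block has size 2, contributing (x + 5)^2

So m_A(x) = (x + 5)^2 = x^2 + 10*x + 25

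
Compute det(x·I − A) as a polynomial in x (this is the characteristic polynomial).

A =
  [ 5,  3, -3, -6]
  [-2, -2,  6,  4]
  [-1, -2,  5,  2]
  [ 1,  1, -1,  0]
x^4 - 8*x^3 + 24*x^2 - 32*x + 16

Expanding det(x·I − A) (e.g. by cofactor expansion or by noting that A is similar to its Jordan form J, which has the same characteristic polynomial as A) gives
  χ_A(x) = x^4 - 8*x^3 + 24*x^2 - 32*x + 16
which factors as (x - 2)^4. The eigenvalues (with algebraic multiplicities) are λ = 2 with multiplicity 4.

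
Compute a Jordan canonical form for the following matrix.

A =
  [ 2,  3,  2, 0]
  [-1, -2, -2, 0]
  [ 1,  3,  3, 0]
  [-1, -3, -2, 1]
J_2(1) ⊕ J_1(1) ⊕ J_1(1)

The characteristic polynomial is
  det(x·I − A) = x^4 - 4*x^3 + 6*x^2 - 4*x + 1 = (x - 1)^4

Eigenvalues and multiplicities (the geometric multiplicity of λ is n − rank(A − λI), which equals the number of Jordan blocks for λ):
  λ = 1: algebraic multiplicity = 4, geometric multiplicity = 3

Determining the block sizes for each eigenvalue:
  λ = 1: 3 blocks summing to 4 forces exactly one block of size 2 and the rest size 1 → block sizes [2, 1, 1]

Assembling the blocks gives a Jordan form
J =
  [1, 1, 0, 0]
  [0, 1, 0, 0]
  [0, 0, 1, 0]
  [0, 0, 0, 1]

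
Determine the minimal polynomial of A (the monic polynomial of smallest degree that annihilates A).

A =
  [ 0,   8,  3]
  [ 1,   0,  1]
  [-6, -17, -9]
x^3 + 9*x^2 + 27*x + 27

The characteristic polynomial is χ_A(x) = (x + 3)^3, so the eigenvalues are known. The minimal polynomial is
  m_A(x) = Π_λ (x − λ)^{k_λ}
where k_λ is the size of the *largest* Jordan block for λ (equivalently, the smallest k with (A − λI)^k v = 0 for every generalised eigenvector v of λ).

  λ = -3: largest Jordan block has size 3, contributing (x + 3)^3

So m_A(x) = (x + 3)^3 = x^3 + 9*x^2 + 27*x + 27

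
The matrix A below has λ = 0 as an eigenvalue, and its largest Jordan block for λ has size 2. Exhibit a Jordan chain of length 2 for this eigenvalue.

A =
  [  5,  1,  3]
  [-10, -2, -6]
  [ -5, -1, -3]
A Jordan chain for λ = 0 of length 2:
v_1 = (5, -10, -5)ᵀ
v_2 = (1, 0, 0)ᵀ

Let N = A − (0)·I. We want v_2 with N^2 v_2 = 0 but N^1 v_2 ≠ 0; then v_{j-1} := N · v_j for j = 2, …, 2.

Pick v_2 = (1, 0, 0)ᵀ.
Then v_1 = N · v_2 = (5, -10, -5)ᵀ.

Sanity check: (A − (0)·I) v_1 = (0, 0, 0)ᵀ = 0. ✓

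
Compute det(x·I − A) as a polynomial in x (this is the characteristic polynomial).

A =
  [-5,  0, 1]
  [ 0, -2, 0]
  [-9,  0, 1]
x^3 + 6*x^2 + 12*x + 8

Expanding det(x·I − A) (e.g. by cofactor expansion or by noting that A is similar to its Jordan form J, which has the same characteristic polynomial as A) gives
  χ_A(x) = x^3 + 6*x^2 + 12*x + 8
which factors as (x + 2)^3. The eigenvalues (with algebraic multiplicities) are λ = -2 with multiplicity 3.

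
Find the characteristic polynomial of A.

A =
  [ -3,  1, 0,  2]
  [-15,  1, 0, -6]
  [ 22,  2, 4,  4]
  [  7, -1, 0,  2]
x^4 - 4*x^3 - 12*x^2 + 32*x + 64

Expanding det(x·I − A) (e.g. by cofactor expansion or by noting that A is similar to its Jordan form J, which has the same characteristic polynomial as A) gives
  χ_A(x) = x^4 - 4*x^3 - 12*x^2 + 32*x + 64
which factors as (x - 4)^2*(x + 2)^2. The eigenvalues (with algebraic multiplicities) are λ = -2 with multiplicity 2, λ = 4 with multiplicity 2.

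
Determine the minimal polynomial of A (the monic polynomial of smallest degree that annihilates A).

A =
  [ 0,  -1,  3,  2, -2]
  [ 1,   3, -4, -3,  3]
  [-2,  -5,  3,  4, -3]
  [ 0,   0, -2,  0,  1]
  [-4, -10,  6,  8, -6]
x^3

The characteristic polynomial is χ_A(x) = x^5, so the eigenvalues are known. The minimal polynomial is
  m_A(x) = Π_λ (x − λ)^{k_λ}
where k_λ is the size of the *largest* Jordan block for λ (equivalently, the smallest k with (A − λI)^k v = 0 for every generalised eigenvector v of λ).

  λ = 0: largest Jordan block has size 3, contributing (x − 0)^3

So m_A(x) = x^3 = x^3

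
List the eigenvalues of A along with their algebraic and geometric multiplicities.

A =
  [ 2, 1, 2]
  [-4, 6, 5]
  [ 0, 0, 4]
λ = 4: alg = 3, geom = 1

Step 1 — factor the characteristic polynomial to read off the algebraic multiplicities:
  χ_A(x) = (x - 4)^3

Step 2 — compute geometric multiplicities via the rank-nullity identity g(λ) = n − rank(A − λI):
  rank(A − (4)·I) = 2, so dim ker(A − (4)·I) = n − 2 = 1

Summary:
  λ = 4: algebraic multiplicity = 3, geometric multiplicity = 1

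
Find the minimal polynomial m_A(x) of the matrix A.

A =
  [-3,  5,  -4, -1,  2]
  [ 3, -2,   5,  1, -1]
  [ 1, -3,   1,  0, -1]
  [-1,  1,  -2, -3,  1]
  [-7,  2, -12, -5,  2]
x^3 + 3*x^2 + 3*x + 1

The characteristic polynomial is χ_A(x) = (x + 1)^5, so the eigenvalues are known. The minimal polynomial is
  m_A(x) = Π_λ (x − λ)^{k_λ}
where k_λ is the size of the *largest* Jordan block for λ (equivalently, the smallest k with (A − λI)^k v = 0 for every generalised eigenvector v of λ).

  λ = -1: largest Jordan block has size 3, contributing (x + 1)^3

So m_A(x) = (x + 1)^3 = x^3 + 3*x^2 + 3*x + 1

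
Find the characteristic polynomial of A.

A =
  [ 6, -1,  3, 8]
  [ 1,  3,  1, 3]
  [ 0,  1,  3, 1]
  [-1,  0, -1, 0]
x^4 - 12*x^3 + 54*x^2 - 108*x + 81

Expanding det(x·I − A) (e.g. by cofactor expansion or by noting that A is similar to its Jordan form J, which has the same characteristic polynomial as A) gives
  χ_A(x) = x^4 - 12*x^3 + 54*x^2 - 108*x + 81
which factors as (x - 3)^4. The eigenvalues (with algebraic multiplicities) are λ = 3 with multiplicity 4.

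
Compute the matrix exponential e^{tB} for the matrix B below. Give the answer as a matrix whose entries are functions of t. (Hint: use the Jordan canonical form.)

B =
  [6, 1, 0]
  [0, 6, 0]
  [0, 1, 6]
e^{tB} =
  [exp(6*t), t*exp(6*t), 0]
  [0, exp(6*t), 0]
  [0, t*exp(6*t), exp(6*t)]

Strategy: write B = P · J · P⁻¹ where J is a Jordan canonical form, so e^{tB} = P · e^{tJ} · P⁻¹, and e^{tJ} can be computed block-by-block.

B has Jordan form
J =
  [6, 1, 0]
  [0, 6, 0]
  [0, 0, 6]
(up to reordering of blocks).

Per-block formulas:
  For a 2×2 Jordan block J_2(6): exp(t · J_2(6)) = e^(6t)·(I + t·N), where N is the 2×2 nilpotent shift.
  For a 1×1 block at λ = 6: exp(t · [6]) = [e^(6t)].

After assembling e^{tJ} and conjugating by P, we get:

e^{tB} =
  [exp(6*t), t*exp(6*t), 0]
  [0, exp(6*t), 0]
  [0, t*exp(6*t), exp(6*t)]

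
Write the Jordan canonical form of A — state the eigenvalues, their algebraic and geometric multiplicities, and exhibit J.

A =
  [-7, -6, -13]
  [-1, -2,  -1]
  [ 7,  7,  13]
J_2(-1) ⊕ J_1(6)

The characteristic polynomial is
  det(x·I − A) = x^3 - 4*x^2 - 11*x - 6 = (x - 6)*(x + 1)^2

Eigenvalues and multiplicities (the geometric multiplicity of λ is n − rank(A − λI), which equals the number of Jordan blocks for λ):
  λ = -1: algebraic multiplicity = 2, geometric multiplicity = 1
  λ = 6: algebraic multiplicity = 1, geometric multiplicity = 1

Determining the block sizes for each eigenvalue:
  λ = -1: one block (gm = 1), so the single block has size am = 2 → block sizes [2]
  λ = 6: one block (gm = 1), so the single block has size am = 1 → block sizes [1]

Assembling the blocks gives a Jordan form
J =
  [-1,  1, 0]
  [ 0, -1, 0]
  [ 0,  0, 6]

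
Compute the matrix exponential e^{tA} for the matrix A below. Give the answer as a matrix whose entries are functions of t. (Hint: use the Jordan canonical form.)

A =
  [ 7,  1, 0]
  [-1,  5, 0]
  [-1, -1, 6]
e^{tA} =
  [t*exp(6*t) + exp(6*t), t*exp(6*t), 0]
  [-t*exp(6*t), -t*exp(6*t) + exp(6*t), 0]
  [-t*exp(6*t), -t*exp(6*t), exp(6*t)]

Strategy: write A = P · J · P⁻¹ where J is a Jordan canonical form, so e^{tA} = P · e^{tJ} · P⁻¹, and e^{tJ} can be computed block-by-block.

A has Jordan form
J =
  [6, 1, 0]
  [0, 6, 0]
  [0, 0, 6]
(up to reordering of blocks).

Per-block formulas:
  For a 1×1 block at λ = 6: exp(t · [6]) = [e^(6t)].
  For a 2×2 Jordan block J_2(6): exp(t · J_2(6)) = e^(6t)·(I + t·N), where N is the 2×2 nilpotent shift.

After assembling e^{tJ} and conjugating by P, we get:

e^{tA} =
  [t*exp(6*t) + exp(6*t), t*exp(6*t), 0]
  [-t*exp(6*t), -t*exp(6*t) + exp(6*t), 0]
  [-t*exp(6*t), -t*exp(6*t), exp(6*t)]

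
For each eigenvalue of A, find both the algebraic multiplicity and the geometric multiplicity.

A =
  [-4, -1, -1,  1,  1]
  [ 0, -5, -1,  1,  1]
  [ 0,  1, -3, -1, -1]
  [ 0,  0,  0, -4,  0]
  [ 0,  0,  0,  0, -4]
λ = -4: alg = 5, geom = 4

Step 1 — factor the characteristic polynomial to read off the algebraic multiplicities:
  χ_A(x) = (x + 4)^5

Step 2 — compute geometric multiplicities via the rank-nullity identity g(λ) = n − rank(A − λI):
  rank(A − (-4)·I) = 1, so dim ker(A − (-4)·I) = n − 1 = 4

Summary:
  λ = -4: algebraic multiplicity = 5, geometric multiplicity = 4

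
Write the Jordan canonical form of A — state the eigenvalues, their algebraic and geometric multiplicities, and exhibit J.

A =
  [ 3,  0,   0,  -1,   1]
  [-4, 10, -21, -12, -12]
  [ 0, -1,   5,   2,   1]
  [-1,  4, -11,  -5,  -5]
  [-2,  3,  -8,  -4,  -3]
J_3(2) ⊕ J_2(2)

The characteristic polynomial is
  det(x·I − A) = x^5 - 10*x^4 + 40*x^3 - 80*x^2 + 80*x - 32 = (x - 2)^5

Eigenvalues and multiplicities (the geometric multiplicity of λ is n − rank(A − λI), which equals the number of Jordan blocks for λ):
  λ = 2: algebraic multiplicity = 5, geometric multiplicity = 2

Determining the block sizes for each eigenvalue:
  λ = 2: with am = 5 and gm = 2, the partition is not yet determined (e.g. several partitions of 5 into 2 parts exist). Let N = A − (2)·I. Computing rank(N^1) = 3, rank(N^2) = 1, rank(N^3) = 0; the number of blocks of size ≥ j is rank(N^{j−1}) − rank(N^j), giving [2, 2, 1]. So we have 1 block(s) of size 3, 1 block(s) of size 2 → block sizes [3, 2]

Assembling the blocks gives a Jordan form
J =
  [2, 1, 0, 0, 0]
  [0, 2, 1, 0, 0]
  [0, 0, 2, 0, 0]
  [0, 0, 0, 2, 1]
  [0, 0, 0, 0, 2]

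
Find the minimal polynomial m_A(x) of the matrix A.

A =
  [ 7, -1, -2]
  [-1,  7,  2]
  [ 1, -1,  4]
x^2 - 12*x + 36

The characteristic polynomial is χ_A(x) = (x - 6)^3, so the eigenvalues are known. The minimal polynomial is
  m_A(x) = Π_λ (x − λ)^{k_λ}
where k_λ is the size of the *largest* Jordan block for λ (equivalently, the smallest k with (A − λI)^k v = 0 for every generalised eigenvector v of λ).

  λ = 6: largest Jordan block has size 2, contributing (x − 6)^2

So m_A(x) = (x - 6)^2 = x^2 - 12*x + 36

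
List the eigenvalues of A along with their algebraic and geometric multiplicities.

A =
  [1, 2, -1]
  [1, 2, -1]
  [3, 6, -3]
λ = 0: alg = 3, geom = 2

Step 1 — factor the characteristic polynomial to read off the algebraic multiplicities:
  χ_A(x) = x^3

Step 2 — compute geometric multiplicities via the rank-nullity identity g(λ) = n − rank(A − λI):
  rank(A − (0)·I) = 1, so dim ker(A − (0)·I) = n − 1 = 2

Summary:
  λ = 0: algebraic multiplicity = 3, geometric multiplicity = 2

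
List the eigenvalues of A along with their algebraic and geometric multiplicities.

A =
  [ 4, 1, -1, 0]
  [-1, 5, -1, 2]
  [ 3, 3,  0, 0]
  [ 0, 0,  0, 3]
λ = 3: alg = 4, geom = 2

Step 1 — factor the characteristic polynomial to read off the algebraic multiplicities:
  χ_A(x) = (x - 3)^4

Step 2 — compute geometric multiplicities via the rank-nullity identity g(λ) = n − rank(A − λI):
  rank(A − (3)·I) = 2, so dim ker(A − (3)·I) = n − 2 = 2

Summary:
  λ = 3: algebraic multiplicity = 4, geometric multiplicity = 2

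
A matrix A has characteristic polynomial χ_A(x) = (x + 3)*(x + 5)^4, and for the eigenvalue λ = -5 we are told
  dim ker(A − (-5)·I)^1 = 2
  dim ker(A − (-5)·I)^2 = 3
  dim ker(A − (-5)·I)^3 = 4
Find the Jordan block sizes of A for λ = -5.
Block sizes for λ = -5: [3, 1]

From the dimensions of kernels of powers, the number of Jordan blocks of size at least j is d_j − d_{j−1} where d_j = dim ker(N^j) (with d_0 = 0). Computing the differences gives [2, 1, 1].
The number of blocks of size exactly k is (#blocks of size ≥ k) − (#blocks of size ≥ k + 1), so the partition is: 1 block(s) of size 1, 1 block(s) of size 3.
In nonincreasing order the block sizes are [3, 1].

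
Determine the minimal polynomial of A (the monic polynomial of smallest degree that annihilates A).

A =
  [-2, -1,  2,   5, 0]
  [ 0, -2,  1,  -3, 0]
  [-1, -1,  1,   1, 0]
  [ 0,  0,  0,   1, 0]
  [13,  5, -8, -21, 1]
x^4 + 2*x^3 - 2*x - 1

The characteristic polynomial is χ_A(x) = (x - 1)^2*(x + 1)^3, so the eigenvalues are known. The minimal polynomial is
  m_A(x) = Π_λ (x − λ)^{k_λ}
where k_λ is the size of the *largest* Jordan block for λ (equivalently, the smallest k with (A − λI)^k v = 0 for every generalised eigenvector v of λ).

  λ = -1: largest Jordan block has size 3, contributing (x + 1)^3
  λ = 1: largest Jordan block has size 1, contributing (x − 1)

So m_A(x) = (x - 1)*(x + 1)^3 = x^4 + 2*x^3 - 2*x - 1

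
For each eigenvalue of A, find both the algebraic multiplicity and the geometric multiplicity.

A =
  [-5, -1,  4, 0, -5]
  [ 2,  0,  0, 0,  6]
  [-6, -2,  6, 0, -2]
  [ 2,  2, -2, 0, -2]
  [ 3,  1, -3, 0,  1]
λ = 0: alg = 4, geom = 2; λ = 2: alg = 1, geom = 1

Step 1 — factor the characteristic polynomial to read off the algebraic multiplicities:
  χ_A(x) = x^4*(x - 2)

Step 2 — compute geometric multiplicities via the rank-nullity identity g(λ) = n − rank(A − λI):
  rank(A − (0)·I) = 3, so dim ker(A − (0)·I) = n − 3 = 2
  rank(A − (2)·I) = 4, so dim ker(A − (2)·I) = n − 4 = 1

Summary:
  λ = 0: algebraic multiplicity = 4, geometric multiplicity = 2
  λ = 2: algebraic multiplicity = 1, geometric multiplicity = 1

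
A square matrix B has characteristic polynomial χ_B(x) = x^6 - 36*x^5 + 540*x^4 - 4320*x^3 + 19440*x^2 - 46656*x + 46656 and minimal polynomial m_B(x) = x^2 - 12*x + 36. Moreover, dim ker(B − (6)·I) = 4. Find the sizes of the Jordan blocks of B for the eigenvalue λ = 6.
Block sizes for λ = 6: [2, 2, 1, 1]

Step 1 — from the characteristic polynomial, algebraic multiplicity of λ = 6 is 6. From dim ker(B − (6)·I) = 4, there are exactly 4 Jordan blocks for λ = 6.
Step 2 — from the minimal polynomial, the factor (x − 6)^2 tells us the largest block for λ = 6 has size 2.
Step 3 — with total size 6, 4 blocks, and largest block 2, the block sizes (in nonincreasing order) are [2, 2, 1, 1].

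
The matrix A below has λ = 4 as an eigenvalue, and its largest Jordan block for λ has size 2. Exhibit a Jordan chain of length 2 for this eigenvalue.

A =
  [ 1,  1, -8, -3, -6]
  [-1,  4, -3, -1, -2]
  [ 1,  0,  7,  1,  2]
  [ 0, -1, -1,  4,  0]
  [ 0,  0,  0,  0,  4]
A Jordan chain for λ = 4 of length 2:
v_1 = (-3, -1, 1, 0, 0)ᵀ
v_2 = (1, 0, 0, 0, 0)ᵀ

Let N = A − (4)·I. We want v_2 with N^2 v_2 = 0 but N^1 v_2 ≠ 0; then v_{j-1} := N · v_j for j = 2, …, 2.

Pick v_2 = (1, 0, 0, 0, 0)ᵀ.
Then v_1 = N · v_2 = (-3, -1, 1, 0, 0)ᵀ.

Sanity check: (A − (4)·I) v_1 = (0, 0, 0, 0, 0)ᵀ = 0. ✓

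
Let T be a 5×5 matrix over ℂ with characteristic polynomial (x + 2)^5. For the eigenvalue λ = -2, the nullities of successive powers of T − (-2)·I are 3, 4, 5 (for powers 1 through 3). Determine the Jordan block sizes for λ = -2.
Block sizes for λ = -2: [3, 1, 1]

From the dimensions of kernels of powers, the number of Jordan blocks of size at least j is d_j − d_{j−1} where d_j = dim ker(N^j) (with d_0 = 0). Computing the differences gives [3, 1, 1].
The number of blocks of size exactly k is (#blocks of size ≥ k) − (#blocks of size ≥ k + 1), so the partition is: 2 block(s) of size 1, 1 block(s) of size 3.
In nonincreasing order the block sizes are [3, 1, 1].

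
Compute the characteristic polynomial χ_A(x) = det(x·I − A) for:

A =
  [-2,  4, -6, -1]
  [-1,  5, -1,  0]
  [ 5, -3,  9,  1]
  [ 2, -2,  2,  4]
x^4 - 16*x^3 + 96*x^2 - 256*x + 256

Expanding det(x·I − A) (e.g. by cofactor expansion or by noting that A is similar to its Jordan form J, which has the same characteristic polynomial as A) gives
  χ_A(x) = x^4 - 16*x^3 + 96*x^2 - 256*x + 256
which factors as (x - 4)^4. The eigenvalues (with algebraic multiplicities) are λ = 4 with multiplicity 4.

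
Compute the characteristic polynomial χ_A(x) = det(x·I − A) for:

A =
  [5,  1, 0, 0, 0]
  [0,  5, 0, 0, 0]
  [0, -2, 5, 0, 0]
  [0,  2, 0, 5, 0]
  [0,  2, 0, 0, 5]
x^5 - 25*x^4 + 250*x^3 - 1250*x^2 + 3125*x - 3125

Expanding det(x·I − A) (e.g. by cofactor expansion or by noting that A is similar to its Jordan form J, which has the same characteristic polynomial as A) gives
  χ_A(x) = x^5 - 25*x^4 + 250*x^3 - 1250*x^2 + 3125*x - 3125
which factors as (x - 5)^5. The eigenvalues (with algebraic multiplicities) are λ = 5 with multiplicity 5.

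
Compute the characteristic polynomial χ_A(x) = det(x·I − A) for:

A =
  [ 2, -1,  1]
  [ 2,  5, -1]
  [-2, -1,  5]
x^3 - 12*x^2 + 48*x - 64

Expanding det(x·I − A) (e.g. by cofactor expansion or by noting that A is similar to its Jordan form J, which has the same characteristic polynomial as A) gives
  χ_A(x) = x^3 - 12*x^2 + 48*x - 64
which factors as (x - 4)^3. The eigenvalues (with algebraic multiplicities) are λ = 4 with multiplicity 3.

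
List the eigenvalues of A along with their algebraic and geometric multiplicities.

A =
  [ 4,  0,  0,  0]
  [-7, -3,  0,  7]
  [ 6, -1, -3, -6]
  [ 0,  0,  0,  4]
λ = -3: alg = 2, geom = 1; λ = 4: alg = 2, geom = 2

Step 1 — factor the characteristic polynomial to read off the algebraic multiplicities:
  χ_A(x) = (x - 4)^2*(x + 3)^2

Step 2 — compute geometric multiplicities via the rank-nullity identity g(λ) = n − rank(A − λI):
  rank(A − (-3)·I) = 3, so dim ker(A − (-3)·I) = n − 3 = 1
  rank(A − (4)·I) = 2, so dim ker(A − (4)·I) = n − 2 = 2

Summary:
  λ = -3: algebraic multiplicity = 2, geometric multiplicity = 1
  λ = 4: algebraic multiplicity = 2, geometric multiplicity = 2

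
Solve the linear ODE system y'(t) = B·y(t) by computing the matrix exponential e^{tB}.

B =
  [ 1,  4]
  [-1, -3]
e^{tB} =
  [2*t*exp(-t) + exp(-t), 4*t*exp(-t)]
  [-t*exp(-t), -2*t*exp(-t) + exp(-t)]

Strategy: write B = P · J · P⁻¹ where J is a Jordan canonical form, so e^{tB} = P · e^{tJ} · P⁻¹, and e^{tJ} can be computed block-by-block.

B has Jordan form
J =
  [-1,  1]
  [ 0, -1]
(up to reordering of blocks).

Per-block formulas:
  For a 2×2 Jordan block J_2(-1): exp(t · J_2(-1)) = e^(-1t)·(I + t·N), where N is the 2×2 nilpotent shift.

After assembling e^{tJ} and conjugating by P, we get:

e^{tB} =
  [2*t*exp(-t) + exp(-t), 4*t*exp(-t)]
  [-t*exp(-t), -2*t*exp(-t) + exp(-t)]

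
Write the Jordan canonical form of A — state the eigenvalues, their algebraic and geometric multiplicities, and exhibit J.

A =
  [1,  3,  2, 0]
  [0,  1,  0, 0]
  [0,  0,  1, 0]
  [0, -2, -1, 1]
J_2(1) ⊕ J_2(1)

The characteristic polynomial is
  det(x·I − A) = x^4 - 4*x^3 + 6*x^2 - 4*x + 1 = (x - 1)^4

Eigenvalues and multiplicities (the geometric multiplicity of λ is n − rank(A − λI), which equals the number of Jordan blocks for λ):
  λ = 1: algebraic multiplicity = 4, geometric multiplicity = 2

Determining the block sizes for each eigenvalue:
  λ = 1: with am = 4 and gm = 2, the partition is not yet determined (e.g. several partitions of 4 into 2 parts exist). Let N = A − (1)·I. Computing rank(N^1) = 2, rank(N^2) = 0; the number of blocks of size ≥ j is rank(N^{j−1}) − rank(N^j), giving [2, 2]. So we have 2 block(s) of size 2 → block sizes [2, 2]

Assembling the blocks gives a Jordan form
J =
  [1, 1, 0, 0]
  [0, 1, 0, 0]
  [0, 0, 1, 1]
  [0, 0, 0, 1]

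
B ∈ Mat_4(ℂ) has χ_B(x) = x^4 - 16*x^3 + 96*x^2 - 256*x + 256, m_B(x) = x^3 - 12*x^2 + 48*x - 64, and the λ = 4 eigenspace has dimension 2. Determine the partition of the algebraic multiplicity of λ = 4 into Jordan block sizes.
Block sizes for λ = 4: [3, 1]

Step 1 — from the characteristic polynomial, algebraic multiplicity of λ = 4 is 4. From dim ker(B − (4)·I) = 2, there are exactly 2 Jordan blocks for λ = 4.
Step 2 — from the minimal polynomial, the factor (x − 4)^3 tells us the largest block for λ = 4 has size 3.
Step 3 — with total size 4, 2 blocks, and largest block 3, the block sizes (in nonincreasing order) are [3, 1].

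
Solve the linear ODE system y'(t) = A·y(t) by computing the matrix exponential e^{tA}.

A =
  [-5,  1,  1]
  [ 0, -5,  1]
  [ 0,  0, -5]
e^{tA} =
  [exp(-5*t), t*exp(-5*t), t^2*exp(-5*t)/2 + t*exp(-5*t)]
  [0, exp(-5*t), t*exp(-5*t)]
  [0, 0, exp(-5*t)]

Strategy: write A = P · J · P⁻¹ where J is a Jordan canonical form, so e^{tA} = P · e^{tJ} · P⁻¹, and e^{tJ} can be computed block-by-block.

A has Jordan form
J =
  [-5,  1,  0]
  [ 0, -5,  1]
  [ 0,  0, -5]
(up to reordering of blocks).

Per-block formulas:
  For a 3×3 Jordan block J_3(-5): exp(t · J_3(-5)) = e^(-5t)·(I + t·N + (t^2/2)·N^2), where N is the 3×3 nilpotent shift.

After assembling e^{tJ} and conjugating by P, we get:

e^{tA} =
  [exp(-5*t), t*exp(-5*t), t^2*exp(-5*t)/2 + t*exp(-5*t)]
  [0, exp(-5*t), t*exp(-5*t)]
  [0, 0, exp(-5*t)]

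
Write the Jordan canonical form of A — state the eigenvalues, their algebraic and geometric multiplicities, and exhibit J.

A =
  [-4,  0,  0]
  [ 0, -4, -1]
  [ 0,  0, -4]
J_2(-4) ⊕ J_1(-4)

The characteristic polynomial is
  det(x·I − A) = x^3 + 12*x^2 + 48*x + 64 = (x + 4)^3

Eigenvalues and multiplicities (the geometric multiplicity of λ is n − rank(A − λI), which equals the number of Jordan blocks for λ):
  λ = -4: algebraic multiplicity = 3, geometric multiplicity = 2

Determining the block sizes for each eigenvalue:
  λ = -4: 2 blocks summing to 3 forces exactly one block of size 2 and the rest size 1 → block sizes [2, 1]

Assembling the blocks gives a Jordan form
J =
  [-4,  1,  0]
  [ 0, -4,  0]
  [ 0,  0, -4]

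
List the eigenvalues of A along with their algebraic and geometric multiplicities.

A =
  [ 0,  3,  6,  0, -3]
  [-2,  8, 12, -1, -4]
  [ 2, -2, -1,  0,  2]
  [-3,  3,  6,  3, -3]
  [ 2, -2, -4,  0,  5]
λ = 3: alg = 5, geom = 3

Step 1 — factor the characteristic polynomial to read off the algebraic multiplicities:
  χ_A(x) = (x - 3)^5

Step 2 — compute geometric multiplicities via the rank-nullity identity g(λ) = n − rank(A − λI):
  rank(A − (3)·I) = 2, so dim ker(A − (3)·I) = n − 2 = 3

Summary:
  λ = 3: algebraic multiplicity = 5, geometric multiplicity = 3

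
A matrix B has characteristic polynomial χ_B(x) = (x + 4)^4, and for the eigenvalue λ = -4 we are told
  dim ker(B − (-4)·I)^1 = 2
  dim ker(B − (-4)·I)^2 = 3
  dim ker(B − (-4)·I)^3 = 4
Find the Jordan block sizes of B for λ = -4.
Block sizes for λ = -4: [3, 1]

From the dimensions of kernels of powers, the number of Jordan blocks of size at least j is d_j − d_{j−1} where d_j = dim ker(N^j) (with d_0 = 0). Computing the differences gives [2, 1, 1].
The number of blocks of size exactly k is (#blocks of size ≥ k) − (#blocks of size ≥ k + 1), so the partition is: 1 block(s) of size 1, 1 block(s) of size 3.
In nonincreasing order the block sizes are [3, 1].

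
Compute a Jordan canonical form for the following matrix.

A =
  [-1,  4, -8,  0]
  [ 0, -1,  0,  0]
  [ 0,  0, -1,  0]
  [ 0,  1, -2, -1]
J_2(-1) ⊕ J_1(-1) ⊕ J_1(-1)

The characteristic polynomial is
  det(x·I − A) = x^4 + 4*x^3 + 6*x^2 + 4*x + 1 = (x + 1)^4

Eigenvalues and multiplicities (the geometric multiplicity of λ is n − rank(A − λI), which equals the number of Jordan blocks for λ):
  λ = -1: algebraic multiplicity = 4, geometric multiplicity = 3

Determining the block sizes for each eigenvalue:
  λ = -1: 3 blocks summing to 4 forces exactly one block of size 2 and the rest size 1 → block sizes [2, 1, 1]

Assembling the blocks gives a Jordan form
J =
  [-1,  1,  0,  0]
  [ 0, -1,  0,  0]
  [ 0,  0, -1,  0]
  [ 0,  0,  0, -1]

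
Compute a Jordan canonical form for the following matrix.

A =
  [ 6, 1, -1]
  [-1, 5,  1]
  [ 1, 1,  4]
J_3(5)

The characteristic polynomial is
  det(x·I − A) = x^3 - 15*x^2 + 75*x - 125 = (x - 5)^3

Eigenvalues and multiplicities (the geometric multiplicity of λ is n − rank(A − λI), which equals the number of Jordan blocks for λ):
  λ = 5: algebraic multiplicity = 3, geometric multiplicity = 1

Determining the block sizes for each eigenvalue:
  λ = 5: one block (gm = 1), so the single block has size am = 3 → block sizes [3]

Assembling the blocks gives a Jordan form
J =
  [5, 1, 0]
  [0, 5, 1]
  [0, 0, 5]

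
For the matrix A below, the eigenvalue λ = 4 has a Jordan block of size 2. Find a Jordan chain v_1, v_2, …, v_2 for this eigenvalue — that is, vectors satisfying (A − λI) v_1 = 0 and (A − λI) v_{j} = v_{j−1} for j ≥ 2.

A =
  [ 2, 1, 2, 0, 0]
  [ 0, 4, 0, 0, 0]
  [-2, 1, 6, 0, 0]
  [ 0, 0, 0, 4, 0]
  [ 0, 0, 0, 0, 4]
A Jordan chain for λ = 4 of length 2:
v_1 = (-2, 0, -2, 0, 0)ᵀ
v_2 = (1, 0, 0, 0, 0)ᵀ

Let N = A − (4)·I. We want v_2 with N^2 v_2 = 0 but N^1 v_2 ≠ 0; then v_{j-1} := N · v_j for j = 2, …, 2.

Pick v_2 = (1, 0, 0, 0, 0)ᵀ.
Then v_1 = N · v_2 = (-2, 0, -2, 0, 0)ᵀ.

Sanity check: (A − (4)·I) v_1 = (0, 0, 0, 0, 0)ᵀ = 0. ✓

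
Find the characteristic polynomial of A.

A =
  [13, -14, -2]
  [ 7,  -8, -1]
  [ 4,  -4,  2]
x^3 - 7*x^2 + 8*x + 16

Expanding det(x·I − A) (e.g. by cofactor expansion or by noting that A is similar to its Jordan form J, which has the same characteristic polynomial as A) gives
  χ_A(x) = x^3 - 7*x^2 + 8*x + 16
which factors as (x - 4)^2*(x + 1). The eigenvalues (with algebraic multiplicities) are λ = -1 with multiplicity 1, λ = 4 with multiplicity 2.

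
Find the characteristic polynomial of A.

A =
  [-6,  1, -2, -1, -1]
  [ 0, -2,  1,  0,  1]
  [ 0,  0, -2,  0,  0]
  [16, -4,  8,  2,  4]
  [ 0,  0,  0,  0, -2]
x^5 + 10*x^4 + 40*x^3 + 80*x^2 + 80*x + 32

Expanding det(x·I − A) (e.g. by cofactor expansion or by noting that A is similar to its Jordan form J, which has the same characteristic polynomial as A) gives
  χ_A(x) = x^5 + 10*x^4 + 40*x^3 + 80*x^2 + 80*x + 32
which factors as (x + 2)^5. The eigenvalues (with algebraic multiplicities) are λ = -2 with multiplicity 5.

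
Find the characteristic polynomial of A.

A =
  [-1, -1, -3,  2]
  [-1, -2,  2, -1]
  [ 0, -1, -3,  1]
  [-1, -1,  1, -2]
x^4 + 8*x^3 + 24*x^2 + 32*x + 16

Expanding det(x·I − A) (e.g. by cofactor expansion or by noting that A is similar to its Jordan form J, which has the same characteristic polynomial as A) gives
  χ_A(x) = x^4 + 8*x^3 + 24*x^2 + 32*x + 16
which factors as (x + 2)^4. The eigenvalues (with algebraic multiplicities) are λ = -2 with multiplicity 4.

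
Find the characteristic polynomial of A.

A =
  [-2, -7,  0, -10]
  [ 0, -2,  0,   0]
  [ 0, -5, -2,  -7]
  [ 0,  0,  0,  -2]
x^4 + 8*x^3 + 24*x^2 + 32*x + 16

Expanding det(x·I − A) (e.g. by cofactor expansion or by noting that A is similar to its Jordan form J, which has the same characteristic polynomial as A) gives
  χ_A(x) = x^4 + 8*x^3 + 24*x^2 + 32*x + 16
which factors as (x + 2)^4. The eigenvalues (with algebraic multiplicities) are λ = -2 with multiplicity 4.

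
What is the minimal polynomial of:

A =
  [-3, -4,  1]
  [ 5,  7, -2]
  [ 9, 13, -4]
x^3

The characteristic polynomial is χ_A(x) = x^3, so the eigenvalues are known. The minimal polynomial is
  m_A(x) = Π_λ (x − λ)^{k_λ}
where k_λ is the size of the *largest* Jordan block for λ (equivalently, the smallest k with (A − λI)^k v = 0 for every generalised eigenvector v of λ).

  λ = 0: largest Jordan block has size 3, contributing (x − 0)^3

So m_A(x) = x^3 = x^3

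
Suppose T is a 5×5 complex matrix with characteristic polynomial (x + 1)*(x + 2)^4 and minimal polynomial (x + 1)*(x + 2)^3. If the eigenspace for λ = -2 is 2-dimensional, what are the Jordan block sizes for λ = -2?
Block sizes for λ = -2: [3, 1]

Step 1 — from the characteristic polynomial, algebraic multiplicity of λ = -2 is 4. From dim ker(T − (-2)·I) = 2, there are exactly 2 Jordan blocks for λ = -2.
Step 2 — from the minimal polynomial, the factor (x + 2)^3 tells us the largest block for λ = -2 has size 3.
Step 3 — with total size 4, 2 blocks, and largest block 3, the block sizes (in nonincreasing order) are [3, 1].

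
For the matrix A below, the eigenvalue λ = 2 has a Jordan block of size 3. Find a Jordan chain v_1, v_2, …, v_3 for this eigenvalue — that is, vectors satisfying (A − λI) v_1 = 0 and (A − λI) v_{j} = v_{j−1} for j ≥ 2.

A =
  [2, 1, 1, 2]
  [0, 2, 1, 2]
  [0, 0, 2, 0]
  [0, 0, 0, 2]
A Jordan chain for λ = 2 of length 3:
v_1 = (1, 0, 0, 0)ᵀ
v_2 = (1, 1, 0, 0)ᵀ
v_3 = (0, 0, 1, 0)ᵀ

Let N = A − (2)·I. We want v_3 with N^3 v_3 = 0 but N^2 v_3 ≠ 0; then v_{j-1} := N · v_j for j = 3, …, 2.

Pick v_3 = (0, 0, 1, 0)ᵀ.
Then v_2 = N · v_3 = (1, 1, 0, 0)ᵀ.
Then v_1 = N · v_2 = (1, 0, 0, 0)ᵀ.

Sanity check: (A − (2)·I) v_1 = (0, 0, 0, 0)ᵀ = 0. ✓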